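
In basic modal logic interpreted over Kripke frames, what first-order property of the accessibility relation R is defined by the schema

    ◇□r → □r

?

The Euclidean property

This is a form of the 5 axiom.
It corresponds to the Euclidean property: ∀x ∀y ∀z (Rxy ∧ Rxz → Ryz).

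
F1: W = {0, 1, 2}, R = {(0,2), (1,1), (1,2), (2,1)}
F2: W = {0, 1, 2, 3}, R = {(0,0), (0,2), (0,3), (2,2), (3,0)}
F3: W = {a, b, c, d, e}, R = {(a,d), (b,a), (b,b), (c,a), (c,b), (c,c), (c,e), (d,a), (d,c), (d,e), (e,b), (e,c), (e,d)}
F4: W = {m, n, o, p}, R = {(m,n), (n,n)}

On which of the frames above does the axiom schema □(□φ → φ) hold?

This is the axiom for shift-reflexivity; its first-order frame correspondent is ∀x ∀y (Rxy → Ryy).
F1: fails — R12 but not R22.
F2: fails — R03 but not R33.
F3: fails — Rba but not Raa.
F4: condition met.

F4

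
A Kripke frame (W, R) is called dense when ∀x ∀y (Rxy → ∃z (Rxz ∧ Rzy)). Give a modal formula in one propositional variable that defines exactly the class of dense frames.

□□s → □s

The condition is density. The C4 schema □□s → □s defines it.
Suppose □□s→□s is valid. Take Rxy and set V(s)={w : xR²w}. Then □□s at x, so □s at x, so s at y, i.e. ∃z(Rxz∧Rzy).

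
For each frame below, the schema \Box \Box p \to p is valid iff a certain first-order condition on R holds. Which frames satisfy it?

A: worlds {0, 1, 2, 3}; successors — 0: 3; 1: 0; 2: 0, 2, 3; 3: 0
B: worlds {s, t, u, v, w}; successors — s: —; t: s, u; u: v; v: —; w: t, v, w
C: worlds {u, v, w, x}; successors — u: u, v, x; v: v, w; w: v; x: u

C

The schema corresponds to a generalized confluence (Geach) condition: \forall x \exists w (x R^2 w \wedge x = w).
A: fails — at 1 but no w with 1R²w and 1=w.
B: fails — at s but no w* with sR²w* and s=w*.
C: holds.
Valid on: C.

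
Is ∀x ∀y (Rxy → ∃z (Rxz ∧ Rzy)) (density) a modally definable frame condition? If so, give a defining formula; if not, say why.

Yes, by □□q → □q

Yes: it is density, defined by the C4 schema □□q → □q.
Suppose □□q→□q is valid. Take Rxy and set V(q)={w : xR²w}. Then □□q at x, so □q at x, so q at y, i.e. ∃z(Rxz∧Rzy).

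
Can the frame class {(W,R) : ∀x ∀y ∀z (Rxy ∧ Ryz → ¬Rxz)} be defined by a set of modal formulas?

If a class were modally definable it would be closed under surjective bounded morphisms (Goldblatt–Thomason).
The 7-cycle (worlds w0,w1,w2,w3,w4,w5,w6 with w0→w1→w2→w3→w4→w5→w6→w0) is intransitive. Mapping every world to a single reflexive point • is a surjective bounded morphism; the reflexive point is not intransitive (R••∧R•• but R••).
Hence intransitivity is not modally definable.

Not modally definable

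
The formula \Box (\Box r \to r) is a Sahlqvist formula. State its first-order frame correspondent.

Suppose □(□r→r) is valid. Take Rxy and set V(r)={w : Ryw}. Then at y, □r holds; since □(□r→r) at x, □r→r at y, so r at y, i.e. Ryy.
Conversely, any frame satisfying \forall x \forall y (Rxy \to Ryy) validates the schema.
So the correspondent is shift-reflexivity.

shift-reflexivity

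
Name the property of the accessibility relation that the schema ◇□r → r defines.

Replacing r by ¬r and contraposing gives the equivalent schema r → □◇r.
Suppose r→□◇r is valid. Take Rxy and set V(r)={x}. Then r at x, so □◇r at x, so ◇r at y, so some z with Ryz has r; z=x, i.e. Ryx.
Conversely, any frame satisfying ∀x ∀y (Rxy → Ryx) validates the schema.
Frame condition: ∀x ∀y (Rxy → Ryx).

Symmetry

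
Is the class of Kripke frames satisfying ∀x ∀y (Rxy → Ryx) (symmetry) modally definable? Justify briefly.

This is a Sahlqvist condition; the B axiom r → □◇r defines it.
Suppose r→□◇r is valid. Take Rxy and set V(r)={x}. Then r at x, so □◇r at x, so ◇r at y, so some z with Ryz has r; z=x, i.e. Ryx.

Definable; r → □◇r defines it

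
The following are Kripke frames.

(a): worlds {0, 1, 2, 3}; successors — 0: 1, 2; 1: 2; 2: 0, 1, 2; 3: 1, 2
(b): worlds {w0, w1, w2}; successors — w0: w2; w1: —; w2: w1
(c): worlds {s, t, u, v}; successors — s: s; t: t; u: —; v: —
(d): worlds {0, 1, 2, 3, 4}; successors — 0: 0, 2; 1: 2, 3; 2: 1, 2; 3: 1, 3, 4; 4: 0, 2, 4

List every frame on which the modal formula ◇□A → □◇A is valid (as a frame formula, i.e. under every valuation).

(a), (c), (d)

The schema corresponds to convergence: ∀x ∀y ∀z (Rxy ∧ Rxz → ∃w (Ryw ∧ Rzw)).
(a): holds.
(b): fails — Rw2w1 and Rw2w1 but w1 and w1 have no common successor.
(c): holds.
(d): holds.
Valid on: (a), (c), (d).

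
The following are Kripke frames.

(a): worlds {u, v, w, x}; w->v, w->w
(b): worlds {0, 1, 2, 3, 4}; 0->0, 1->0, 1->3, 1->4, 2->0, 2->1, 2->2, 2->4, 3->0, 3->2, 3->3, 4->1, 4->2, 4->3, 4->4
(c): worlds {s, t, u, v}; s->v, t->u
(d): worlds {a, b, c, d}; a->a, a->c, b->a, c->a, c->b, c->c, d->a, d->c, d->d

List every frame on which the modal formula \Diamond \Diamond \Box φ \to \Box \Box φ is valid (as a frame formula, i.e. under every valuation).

(c)

Frame correspondent (Sahlqvist): \forall x \forall y \forall z ((x R^2 y \wedge x R^2 z) \to \exists w (yRw \wedge z = w)) — i.e. a generalized confluence (Geach) condition.
(a): fails — wR²v, wR²v but no t with vRt and v=t.
(b): fails — 1R²0, 1R²1 but no w with 0Rw and 1=w.
(c): condition met.
(d): fails — aR²a, aR²b but no w with aRw and b=w.
Valid on: (c).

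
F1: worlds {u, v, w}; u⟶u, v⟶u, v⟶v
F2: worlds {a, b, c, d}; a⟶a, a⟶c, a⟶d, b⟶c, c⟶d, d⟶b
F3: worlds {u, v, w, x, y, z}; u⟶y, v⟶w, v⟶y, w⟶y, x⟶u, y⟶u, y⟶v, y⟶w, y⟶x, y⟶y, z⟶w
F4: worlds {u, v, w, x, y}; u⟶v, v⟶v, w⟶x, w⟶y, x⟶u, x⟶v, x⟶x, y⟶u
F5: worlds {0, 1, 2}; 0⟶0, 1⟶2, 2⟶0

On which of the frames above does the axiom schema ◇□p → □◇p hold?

The schema corresponds to convergence: ∀x ∀y ∀z (Rxy ∧ Rxz → ∃w (Ryw ∧ Rzw)).
F1: holds.
F2: fails — Raa and Rad but a and d have no common successor.
F3: fails — Ryx and Ryw but x and w have no common successor.
F4: holds.
F5: holds.

F1, F4, F5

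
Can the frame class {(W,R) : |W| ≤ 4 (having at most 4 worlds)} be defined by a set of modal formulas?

No — not modally definable

If a class were modally definable it would be closed under disjoint unions (Goldblatt–Thomason).
Any modal formula valid on each of 5 disjoint one-world frames is valid on their disjoint union (validity is preserved under disjoint unions). Each one-world frame has |W|=1≤4, but the union has |W|=5.
So no modal formula (or set of formulas) defines exactly the |W|≤4 frames.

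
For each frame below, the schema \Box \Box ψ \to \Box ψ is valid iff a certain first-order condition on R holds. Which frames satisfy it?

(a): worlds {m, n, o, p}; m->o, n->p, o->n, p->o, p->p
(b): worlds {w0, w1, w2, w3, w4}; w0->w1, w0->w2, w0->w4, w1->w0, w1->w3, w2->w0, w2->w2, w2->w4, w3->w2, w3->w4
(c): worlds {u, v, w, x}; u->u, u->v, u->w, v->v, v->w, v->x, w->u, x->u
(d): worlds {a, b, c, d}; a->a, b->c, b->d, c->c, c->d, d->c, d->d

Frame correspondent (Sahlqvist): \forall x \forall y (Rxy \to \exists z (Rxz \wedge Rzy)) — i.e. density.
(a): fails — Ron but no z with Roz and Rzn.
(b): fails — Rw1w0 but no z with Rw1z and Rzw0.
(c): holds.
(d): holds.

(c), (d)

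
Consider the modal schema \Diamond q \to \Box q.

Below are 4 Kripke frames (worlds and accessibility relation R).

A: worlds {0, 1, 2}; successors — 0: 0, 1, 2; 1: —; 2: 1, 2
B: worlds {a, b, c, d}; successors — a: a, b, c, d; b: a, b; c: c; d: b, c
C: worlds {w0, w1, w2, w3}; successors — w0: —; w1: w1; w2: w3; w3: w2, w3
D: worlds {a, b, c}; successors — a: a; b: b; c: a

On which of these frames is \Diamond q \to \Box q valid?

D

Frame correspondent (Sahlqvist): \forall x \forall y \forall z (Rxy \wedge Rxz \to y = z) — i.e. partial functionality.
A: fails — 0 sees both 0 and 1.
B: fails — a sees both a and b.
C: fails — w3 sees both w2 and w3.
D: condition met.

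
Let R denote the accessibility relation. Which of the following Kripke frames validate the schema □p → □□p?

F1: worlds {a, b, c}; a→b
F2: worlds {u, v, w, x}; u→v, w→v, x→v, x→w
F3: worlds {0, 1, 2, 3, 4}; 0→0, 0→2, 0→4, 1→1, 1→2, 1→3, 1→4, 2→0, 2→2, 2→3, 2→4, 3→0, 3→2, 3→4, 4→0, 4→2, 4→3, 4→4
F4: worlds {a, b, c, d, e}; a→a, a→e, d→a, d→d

Frame correspondent (Sahlqvist): ∀x ∀y ∀z (Rxy ∧ Ryz → Rxz) — i.e. transitivity.
F1: holds.
F2: holds.
F3: fails — R34 and R43 but not R33.
F4: fails — Rda and Rae but not Rde.

F1, F2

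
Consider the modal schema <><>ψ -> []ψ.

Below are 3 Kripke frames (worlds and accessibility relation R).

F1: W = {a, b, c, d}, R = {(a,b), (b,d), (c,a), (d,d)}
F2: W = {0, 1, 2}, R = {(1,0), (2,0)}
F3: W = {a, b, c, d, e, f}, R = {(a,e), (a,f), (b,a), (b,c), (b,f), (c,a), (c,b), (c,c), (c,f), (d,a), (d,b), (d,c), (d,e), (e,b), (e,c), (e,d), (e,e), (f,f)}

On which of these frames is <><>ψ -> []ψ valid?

Frame correspondent (Sahlqvist): forall x forall y forall z ((x R^2 y & xRz) -> exists w (y = w & z = w)) — i.e. a generalized confluence (Geach) condition.
F1: fails — aR²d, aRb but d ≠ b.
F2: ✓.
F3: fails — aR²b, aRe but b ≠ e.

F2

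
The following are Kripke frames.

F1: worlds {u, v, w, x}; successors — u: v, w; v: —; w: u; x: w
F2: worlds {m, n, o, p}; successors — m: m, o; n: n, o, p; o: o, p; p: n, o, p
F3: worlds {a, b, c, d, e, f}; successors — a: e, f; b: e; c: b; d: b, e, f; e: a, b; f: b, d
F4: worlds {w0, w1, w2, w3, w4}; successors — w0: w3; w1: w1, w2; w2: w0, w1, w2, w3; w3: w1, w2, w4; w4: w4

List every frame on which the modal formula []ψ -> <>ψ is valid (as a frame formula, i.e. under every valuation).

F2, F3, F4

This is the axiom for seriality; its first-order frame correspondent is forall x exists y Rxy.
F1: fails — world v has no successor.
F2: condition met.
F3: condition met.
F4: condition met.
Valid on: F2, F3, F4.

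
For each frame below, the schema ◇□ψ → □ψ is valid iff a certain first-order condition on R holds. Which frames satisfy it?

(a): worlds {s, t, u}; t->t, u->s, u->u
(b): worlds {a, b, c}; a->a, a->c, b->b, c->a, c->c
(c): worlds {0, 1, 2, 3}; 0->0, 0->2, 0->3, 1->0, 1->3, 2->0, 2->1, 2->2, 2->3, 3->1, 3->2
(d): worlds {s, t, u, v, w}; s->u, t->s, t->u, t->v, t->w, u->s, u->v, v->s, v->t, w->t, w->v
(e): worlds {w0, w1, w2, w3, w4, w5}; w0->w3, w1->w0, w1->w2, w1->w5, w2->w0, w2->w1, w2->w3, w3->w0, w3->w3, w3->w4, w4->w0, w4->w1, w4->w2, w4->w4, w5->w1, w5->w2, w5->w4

(b)

The schema corresponds to the Euclidean property: ∀x ∀y ∀z (Rxy ∧ Rxz → Ryz).
(a): fails — Rus and Rus but not Rss.
(b): satisfies the condition.
(c): fails — R03 and R00 but not R30.
(d): fails — Rsu and Rsu but not Ruu.
(e): fails — Rw1w5 and Rw1w5 but not Rw5w5.
Valid on: (b).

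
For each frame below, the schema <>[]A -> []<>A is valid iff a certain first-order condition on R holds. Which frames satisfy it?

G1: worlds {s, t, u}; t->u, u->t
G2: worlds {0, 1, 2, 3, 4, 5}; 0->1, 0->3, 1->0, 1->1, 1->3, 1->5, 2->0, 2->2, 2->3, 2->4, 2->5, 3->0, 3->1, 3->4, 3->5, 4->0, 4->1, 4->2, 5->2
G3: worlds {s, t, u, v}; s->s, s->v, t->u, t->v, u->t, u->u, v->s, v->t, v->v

This is the axiom for convergence; its first-order frame correspondent is forall x forall y forall z (Rxy & Rxz -> exists w (Ryw & Rzw)).
G1: satisfies the condition.
G2: fails — R15 and R10 but 5 and 0 have no common successor.
G3: satisfies the condition.

G1, G3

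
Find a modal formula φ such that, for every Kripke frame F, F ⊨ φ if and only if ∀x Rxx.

This is reflexivity; the standard corresponding axiom is T: □p → p.
Suppose □p→p is valid. At any x set V(p)={w : Rxw}. Then □p holds at x, so p holds at x, i.e. Rxx.

□p → p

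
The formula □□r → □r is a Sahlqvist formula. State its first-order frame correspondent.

Suppose □□r→□r is valid. Take Rxy and set V(r)={w : xR²w}. Then □□r at x, so □r at x, so r at y, i.e. ∃z(Rxz∧Rzy).

density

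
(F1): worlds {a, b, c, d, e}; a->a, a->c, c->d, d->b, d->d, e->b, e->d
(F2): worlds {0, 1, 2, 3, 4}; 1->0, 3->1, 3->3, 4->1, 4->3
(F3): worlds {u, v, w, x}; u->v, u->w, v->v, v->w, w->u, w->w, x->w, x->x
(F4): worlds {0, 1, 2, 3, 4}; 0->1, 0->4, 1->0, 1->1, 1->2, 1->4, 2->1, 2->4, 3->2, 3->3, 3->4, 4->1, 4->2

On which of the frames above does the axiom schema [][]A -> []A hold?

(F1), (F3), (F4)

This is the axiom for density; its first-order frame correspondent is forall x forall y (Rxy -> exists z (Rxz & Rzy)).
(F1): condition met.
(F2): fails — R10 but no z with R1z and Rz0.
(F3): condition met.
(F4): condition met.
Valid on: (F1), (F3), (F4).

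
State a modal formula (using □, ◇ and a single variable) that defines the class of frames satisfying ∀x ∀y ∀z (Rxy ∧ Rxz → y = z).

◇q → □q

A defining formula is ◇q → □q (the CD axiom).
Suppose ◇q→□q is valid. Take Rxy, Rxz and set V(q)={y}. Then ◇q at x, so □q at x, so q at z, i.e. z=y.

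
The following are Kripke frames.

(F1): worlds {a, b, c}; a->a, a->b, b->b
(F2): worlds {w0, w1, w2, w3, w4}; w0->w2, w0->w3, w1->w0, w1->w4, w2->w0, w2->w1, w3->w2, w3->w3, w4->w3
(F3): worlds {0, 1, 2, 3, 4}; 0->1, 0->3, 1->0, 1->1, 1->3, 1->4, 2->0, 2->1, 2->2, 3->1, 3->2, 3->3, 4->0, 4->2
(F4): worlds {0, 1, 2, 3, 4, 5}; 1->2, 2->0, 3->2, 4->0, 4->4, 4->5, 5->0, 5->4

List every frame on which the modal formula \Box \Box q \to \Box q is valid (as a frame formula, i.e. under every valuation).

The schema corresponds to density: \forall x \forall y (Rxy \to \exists z (Rxz \wedge Rzy)).
(F1): holds.
(F2): fails — Rw1w0 but no z with Rw1z and Rzw0.
(F3): holds.
(F4): fails — R32 but no z with R3z and Rz2.
Valid on: (F1), (F3).

(F1), (F3)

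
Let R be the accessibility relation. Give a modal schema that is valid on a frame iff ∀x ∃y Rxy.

□r → ◇r

This is seriality; the standard corresponding axiom is D: □r → ◇r.
Suppose □r→◇r is valid. At any x set V(r)=W. Then □r at x, so ◇r at x, so x has a successor.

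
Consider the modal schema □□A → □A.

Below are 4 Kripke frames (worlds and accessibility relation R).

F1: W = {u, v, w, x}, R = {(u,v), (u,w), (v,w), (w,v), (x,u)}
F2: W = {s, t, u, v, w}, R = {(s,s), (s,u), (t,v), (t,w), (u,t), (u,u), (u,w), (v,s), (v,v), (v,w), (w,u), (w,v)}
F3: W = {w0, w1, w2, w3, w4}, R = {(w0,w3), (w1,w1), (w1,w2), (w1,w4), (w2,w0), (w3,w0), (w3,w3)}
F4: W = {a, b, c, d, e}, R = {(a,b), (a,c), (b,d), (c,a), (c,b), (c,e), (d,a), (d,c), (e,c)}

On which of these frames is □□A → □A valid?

F2

Frame correspondent (Sahlqvist): ∀x ∀y (Rxy → ∃z (Rxz ∧ Rzy)) — i.e. density.
F1: fails — Rvw but no z with Rvz and Rzw.
F2: ✓.
F3: fails — Rw2w0 but no z with Rw2z and Rzw0.
F4: fails — Rec but no z with Rez and Rzc.
Valid on: F2.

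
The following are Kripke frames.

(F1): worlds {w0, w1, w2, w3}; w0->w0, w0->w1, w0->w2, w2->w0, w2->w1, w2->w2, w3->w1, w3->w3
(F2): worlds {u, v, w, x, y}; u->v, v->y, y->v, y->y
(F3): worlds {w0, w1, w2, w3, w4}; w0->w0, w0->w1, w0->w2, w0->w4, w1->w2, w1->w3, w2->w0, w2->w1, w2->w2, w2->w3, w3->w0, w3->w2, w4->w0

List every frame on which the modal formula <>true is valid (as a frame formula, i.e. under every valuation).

The schema corresponds to seriality: forall x exists y Rxy.
(F1): fails — world w1 has no successor.
(F2): fails — world w has no successor.
(F3): satisfies the condition.

(F3)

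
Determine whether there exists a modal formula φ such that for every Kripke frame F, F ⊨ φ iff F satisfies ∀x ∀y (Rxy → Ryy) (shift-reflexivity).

This is a Sahlqvist condition; the T□ axiom □(□r → r) defines it.
Suppose □(□r→r) is valid. Take Rxy and set V(r)={w : Ryw}. Then at y, □r holds; since □(□r→r) at x, □r→r at y, so r at y, i.e. Ryy.

Yes, by □(□r → r)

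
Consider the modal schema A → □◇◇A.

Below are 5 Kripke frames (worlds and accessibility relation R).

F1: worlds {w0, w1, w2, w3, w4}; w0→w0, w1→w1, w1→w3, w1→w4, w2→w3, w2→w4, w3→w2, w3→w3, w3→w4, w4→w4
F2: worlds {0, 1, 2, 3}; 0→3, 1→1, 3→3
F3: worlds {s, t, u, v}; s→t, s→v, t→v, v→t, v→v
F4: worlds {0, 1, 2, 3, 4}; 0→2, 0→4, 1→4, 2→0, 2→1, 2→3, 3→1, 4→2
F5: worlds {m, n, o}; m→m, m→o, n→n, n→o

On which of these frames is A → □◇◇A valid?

none

This is the axiom for a generalized confluence (Geach) condition; its first-order frame correspondent is ∀x ∀z (xRz → ∃w (x = w ∧ zR²w)).
F1: fails — w1Rw3 but no w with w1=w and w3R²w.
F2: fails — 0R3 but no w with 0=w and 3R²w.
F3: fails — sRt but no w with s=w and tR²w.
F4: fails — 0R2 but no w with 0=w and 2R²w.
F5: fails — mRo but no w with m=w and oR²w.
Valid on no frame.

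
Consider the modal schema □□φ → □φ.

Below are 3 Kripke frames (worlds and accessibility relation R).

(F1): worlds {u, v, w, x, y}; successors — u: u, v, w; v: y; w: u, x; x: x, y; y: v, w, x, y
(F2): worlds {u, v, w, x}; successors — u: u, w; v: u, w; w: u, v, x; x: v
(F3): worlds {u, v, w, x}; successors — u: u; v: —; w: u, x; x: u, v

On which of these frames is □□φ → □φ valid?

The schema corresponds to density: ∀x ∀y (Rxy → ∃z (Rxz ∧ Rzy)).
(F1): satisfies the condition.
(F2): fails — Rwx but no z with Rwz and Rzx.
(F3): fails — Rwx but no z with Rwz and Rzx.
Valid on: (F1).

(F1)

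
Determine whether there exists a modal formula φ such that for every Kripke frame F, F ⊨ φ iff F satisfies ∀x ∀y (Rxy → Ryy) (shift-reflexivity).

The condition is shift-reflexivity. A defining modal formula is □(□p → p).
Suppose □(□p→p) is valid. Take Rxy and set V(p)={w : Ryw}. Then at y, □p holds; since □(□p→p) at x, □p→p at y, so p at y, i.e. Ryy.

Yes, by □(□p → p)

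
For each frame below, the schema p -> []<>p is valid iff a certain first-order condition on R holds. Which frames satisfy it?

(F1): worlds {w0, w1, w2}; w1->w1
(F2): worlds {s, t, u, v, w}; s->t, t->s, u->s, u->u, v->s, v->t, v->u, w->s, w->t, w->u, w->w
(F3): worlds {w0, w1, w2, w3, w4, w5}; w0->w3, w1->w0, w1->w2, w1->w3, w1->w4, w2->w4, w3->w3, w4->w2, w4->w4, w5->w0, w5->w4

(F1)

Frame correspondent (Sahlqvist): forall x forall y (Rxy -> Ryx) — i.e. symmetry.
(F1): ✓.
(F2): fails — Rwt but not Rtw.
(F3): fails — Rw1w2 but not Rw2w1.
Valid on: (F1).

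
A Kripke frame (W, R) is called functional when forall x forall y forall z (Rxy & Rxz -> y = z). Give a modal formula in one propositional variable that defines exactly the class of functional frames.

◇r → □r

This is partial functionality; the standard corresponding axiom is CD: ◇r → □r.
Suppose ◇r→□r is valid. Take Rxy, Rxz and set V(r)={y}. Then ◇r at x, so □r at x, so r at z, i.e. z=y.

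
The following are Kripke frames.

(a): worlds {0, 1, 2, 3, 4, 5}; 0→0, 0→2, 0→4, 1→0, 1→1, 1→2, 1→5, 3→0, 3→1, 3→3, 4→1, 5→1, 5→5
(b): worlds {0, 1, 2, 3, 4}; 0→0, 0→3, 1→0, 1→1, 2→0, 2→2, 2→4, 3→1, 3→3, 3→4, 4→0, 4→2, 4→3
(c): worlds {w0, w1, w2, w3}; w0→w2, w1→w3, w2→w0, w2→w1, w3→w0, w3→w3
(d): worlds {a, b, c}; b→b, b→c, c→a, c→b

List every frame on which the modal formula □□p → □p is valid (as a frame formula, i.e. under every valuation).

(a), (b)

Frame correspondent (Sahlqvist): ∀x ∀y (Rxy → ∃z (Rxz ∧ Rzy)) — i.e. density.
(a): condition met.
(b): condition met.
(c): fails — Rw0w2 but no z with Rw0z and Rzw2.
(d): fails — Rca but no z with Rcz and Rza.
Valid on: (a), (b).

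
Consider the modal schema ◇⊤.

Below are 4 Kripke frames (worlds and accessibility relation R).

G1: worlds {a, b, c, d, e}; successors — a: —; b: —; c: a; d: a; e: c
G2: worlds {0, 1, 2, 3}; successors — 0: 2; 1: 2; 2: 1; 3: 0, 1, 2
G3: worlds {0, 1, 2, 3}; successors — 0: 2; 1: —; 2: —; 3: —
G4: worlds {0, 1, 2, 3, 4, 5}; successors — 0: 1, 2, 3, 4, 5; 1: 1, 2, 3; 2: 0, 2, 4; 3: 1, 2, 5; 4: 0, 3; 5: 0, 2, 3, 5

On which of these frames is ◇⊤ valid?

The schema corresponds to seriality: ∀x ∃y Rxy.
G1: fails — world a has no successor.
G2: ✓.
G3: fails — world 1 has no successor.
G4: ✓.

G2, G4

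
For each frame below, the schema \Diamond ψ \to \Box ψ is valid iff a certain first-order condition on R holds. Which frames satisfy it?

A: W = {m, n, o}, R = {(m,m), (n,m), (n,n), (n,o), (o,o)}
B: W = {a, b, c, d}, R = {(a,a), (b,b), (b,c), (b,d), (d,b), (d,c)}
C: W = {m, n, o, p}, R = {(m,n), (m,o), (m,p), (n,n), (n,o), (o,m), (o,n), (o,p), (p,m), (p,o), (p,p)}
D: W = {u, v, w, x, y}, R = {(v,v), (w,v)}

Frame correspondent (Sahlqvist): \forall x \forall y \forall z (Rxy \wedge Rxz \to y = z) — i.e. partial functionality.
A: fails — n sees both m and n.
B: fails — b sees both b and c.
C: fails — m sees both n and o.
D: condition met.

D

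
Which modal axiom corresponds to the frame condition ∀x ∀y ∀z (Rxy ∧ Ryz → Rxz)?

□ψ → □□ψ

The condition is transitivity. The 4 schema □ψ → □□ψ defines it.
Suppose □ψ→□□ψ is valid. Take Rxy, Ryz and set V(ψ)={w : Rxw}. Then □ψ at x, so □□ψ at x, so □ψ at y, so ψ at z, i.e. Rxz.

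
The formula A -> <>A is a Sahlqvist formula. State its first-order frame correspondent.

reflexivity

This is frame-equivalent to □A → A (substitute ¬A for A and contrapose).
Suppose □A→A is valid. At any x set V(A)={w : Rxw}. Then □A holds at x, so A holds at x, i.e. Rxx.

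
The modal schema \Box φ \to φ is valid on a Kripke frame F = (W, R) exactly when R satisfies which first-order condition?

Reflexivity

This schema is the T axiom.
Its frame correspondent is reflexivity — \forall x Rxx.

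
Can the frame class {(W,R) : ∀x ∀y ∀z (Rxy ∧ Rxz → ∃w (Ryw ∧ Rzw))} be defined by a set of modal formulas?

The condition is convergence. A defining modal formula is ◇□r → □◇r.
Suppose ◇□r→□◇r is valid. Take Rxy, Rxz and set V(r)={w : Ryw}. Then □r at y so ◇□r at x, so □◇r at x, so ◇r at z, giving w with Rzw and Ryw.

Yes, by ◇□r → □◇r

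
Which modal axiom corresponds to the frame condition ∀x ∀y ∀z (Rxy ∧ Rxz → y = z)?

The condition is partial functionality. The CD schema ◇p → □p defines it.
Suppose ◇p→□p is valid. Take Rxy, Rxz and set V(p)={y}. Then ◇p at x, so □p at x, so p at z, i.e. z=y.

◇p → □p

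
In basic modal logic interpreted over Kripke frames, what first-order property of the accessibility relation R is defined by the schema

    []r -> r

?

This schema is the T axiom.
Its frame correspondent is reflexivity — forall x Rxx.

reflexivity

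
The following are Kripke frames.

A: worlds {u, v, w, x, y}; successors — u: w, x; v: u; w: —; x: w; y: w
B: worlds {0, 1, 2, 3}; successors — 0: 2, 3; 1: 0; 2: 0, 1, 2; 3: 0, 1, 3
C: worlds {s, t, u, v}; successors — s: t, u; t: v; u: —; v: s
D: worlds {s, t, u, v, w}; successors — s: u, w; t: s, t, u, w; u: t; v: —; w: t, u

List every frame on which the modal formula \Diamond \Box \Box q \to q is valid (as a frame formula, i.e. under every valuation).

The schema corresponds to a generalized confluence (Geach) condition: \forall x \forall y (xRy \to \exists w (y R^2 w \wedge x = w)).
A: fails — uRw but no t with wR²t and u=t.
B: satisfies the condition.
C: fails — sRu but no w with uR²w and s=w.
D: satisfies the condition.
Valid on: B, D.

B, D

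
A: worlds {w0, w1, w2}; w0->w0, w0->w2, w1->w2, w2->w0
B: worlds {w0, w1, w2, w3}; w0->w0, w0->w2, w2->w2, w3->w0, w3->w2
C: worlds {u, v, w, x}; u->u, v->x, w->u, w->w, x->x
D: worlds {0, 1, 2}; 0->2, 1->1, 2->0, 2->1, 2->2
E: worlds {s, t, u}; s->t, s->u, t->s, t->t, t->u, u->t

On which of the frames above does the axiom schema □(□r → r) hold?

This is the axiom for shift-reflexivity; its first-order frame correspondent is ∀x ∀y (Rxy → Ryy).
A: fails — Rw1w2 but not Rw2w2.
B: holds.
C: holds.
D: fails — R20 but not R00.
E: fails — Rts but not Rss.
Valid on: B, C.

B, C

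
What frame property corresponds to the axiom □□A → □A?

density

Suppose □□A→□A is valid. Take Rxy and set V(A)={w : xR²w}. Then □□A at x, so □A at x, so A at y, i.e. ∃z(Rxz∧Rzy).
Conversely, any frame satisfying ∀x ∀y (Rxy → ∃z (Rxz ∧ Rzy)) validates the schema.
Frame condition: ∀x ∀y (Rxy → ∃z (Rxz ∧ Rzy)).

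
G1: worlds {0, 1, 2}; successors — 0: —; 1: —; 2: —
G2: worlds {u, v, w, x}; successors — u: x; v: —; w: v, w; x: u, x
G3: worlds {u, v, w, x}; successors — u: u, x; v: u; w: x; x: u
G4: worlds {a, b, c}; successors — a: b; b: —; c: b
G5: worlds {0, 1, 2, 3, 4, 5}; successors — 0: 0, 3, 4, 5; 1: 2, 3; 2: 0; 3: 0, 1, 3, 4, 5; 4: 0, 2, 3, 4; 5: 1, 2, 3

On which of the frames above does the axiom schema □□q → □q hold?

G1, G2

The schema corresponds to density: ∀x ∀y (Rxy → ∃z (Rxz ∧ Rzy)).
G1: condition met.
G2: condition met.
G3: fails — Rwx but no z with Rwz and Rzx.
G4: fails — Rab but no z with Raz and Rzb.
G5: fails — R12 but no z with R1z and Rz2.
Valid on: G1, G2.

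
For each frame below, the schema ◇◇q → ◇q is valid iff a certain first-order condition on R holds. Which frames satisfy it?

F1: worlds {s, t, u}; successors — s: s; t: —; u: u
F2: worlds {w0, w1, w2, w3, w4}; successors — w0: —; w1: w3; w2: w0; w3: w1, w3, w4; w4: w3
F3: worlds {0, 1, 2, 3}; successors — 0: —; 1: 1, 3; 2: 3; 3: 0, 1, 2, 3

F1

This is the axiom for a generalized confluence (Geach) condition; its first-order frame correspondent is ∀x ∀y (xR²y → ∃w (y = w ∧ xRw)).
F1: condition met.
F2: fails — w1R²w1 but no w with w1=w and w1Rw.
F3: fails — 1R²0 but no w with 0=w and 1Rw.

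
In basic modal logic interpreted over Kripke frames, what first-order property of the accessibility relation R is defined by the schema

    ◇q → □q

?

Partial functionality

Suppose ◇q→□q is valid. Take Rxy, Rxz and set V(q)={y}. Then ◇q at x, so □q at x, so q at z, i.e. z=y.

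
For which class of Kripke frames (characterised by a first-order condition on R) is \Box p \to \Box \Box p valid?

Transitivity

Suppose □p→□□p is valid. Take Rxy, Ryz and set V(p)={w : Rxw}. Then □p at x, so □□p at x, so □p at y, so p at z, i.e. Rxz.
Conversely, on a frame with transitivity the schema holds at every world under every valuation.
So the correspondent is transitivity.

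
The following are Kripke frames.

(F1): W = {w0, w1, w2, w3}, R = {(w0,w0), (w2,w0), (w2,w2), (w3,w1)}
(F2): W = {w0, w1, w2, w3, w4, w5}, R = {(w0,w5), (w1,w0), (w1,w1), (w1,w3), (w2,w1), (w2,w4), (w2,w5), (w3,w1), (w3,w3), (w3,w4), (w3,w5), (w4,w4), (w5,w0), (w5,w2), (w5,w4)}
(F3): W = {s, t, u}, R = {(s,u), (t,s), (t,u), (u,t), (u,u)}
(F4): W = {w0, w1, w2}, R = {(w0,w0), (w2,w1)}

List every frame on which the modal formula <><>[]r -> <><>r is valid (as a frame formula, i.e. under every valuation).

(F1), (F3), (F4)

This is the axiom for a generalized confluence (Geach) condition; its first-order frame correspondent is forall x forall y (x R^2 y -> exists w (yRw & x R^2 w)).
(F1): condition met.
(F2): fails — w0R²w0 but no w with w0Rw and w0R²w.
(F3): condition met.
(F4): condition met.
Valid on: (F1), (F3), (F4).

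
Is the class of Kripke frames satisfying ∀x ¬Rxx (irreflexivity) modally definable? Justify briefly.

Modal frame validity is preserved under surjective bounded morphisms.
The 3-cycle (worlds 0,1,2 with 0→1→2→0) is irreflexive, and the map sending every world to a single reflexive point • is a surjective bounded morphism (forth: every edge maps to (•,•); back: every world has a successor). So any modal formula valid on the 3-cycle is also valid on the reflexive point, which is not irreflexive.
Hence irreflexivity is not modally definable.

No — not modally definable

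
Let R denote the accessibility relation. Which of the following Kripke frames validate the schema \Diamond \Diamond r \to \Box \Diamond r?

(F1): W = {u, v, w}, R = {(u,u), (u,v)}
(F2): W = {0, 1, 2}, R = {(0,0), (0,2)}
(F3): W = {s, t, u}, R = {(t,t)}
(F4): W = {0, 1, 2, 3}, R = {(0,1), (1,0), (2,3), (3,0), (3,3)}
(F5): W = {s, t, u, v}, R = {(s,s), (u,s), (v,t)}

(F3), (F5)

The schema corresponds to a generalized confluence (Geach) condition: \forall x \forall y \forall z ((x R^2 y \wedge xRz) \to \exists w (y = w \wedge zRw)).
(F1): fails — uR²u, uRv but no t with u=t and vRt.
(F2): fails — 0R²0, 0R2 but no w with 0=w and 2Rw.
(F3): satisfies the condition.
(F4): fails — 3R²0, 3R0 but no w with 0=w and 0Rw.
(F5): satisfies the condition.
Valid on: (F3), (F5).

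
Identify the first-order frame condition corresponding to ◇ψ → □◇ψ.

This schema is the 5 axiom.
Its frame correspondent is the Euclidean property — ∀x ∀y ∀z (Rxy ∧ Rxz → Ryz).

the Euclidean property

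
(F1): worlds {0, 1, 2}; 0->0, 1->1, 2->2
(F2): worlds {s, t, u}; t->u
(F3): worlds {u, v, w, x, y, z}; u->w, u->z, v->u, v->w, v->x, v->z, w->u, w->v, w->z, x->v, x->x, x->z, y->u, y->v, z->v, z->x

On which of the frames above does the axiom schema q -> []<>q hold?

(F1)

The schema corresponds to symmetry: forall x forall y (Rxy -> Ryx).
(F1): holds.
(F2): fails — Rtu but not Rut.
(F3): fails — Ruz but not Rzu.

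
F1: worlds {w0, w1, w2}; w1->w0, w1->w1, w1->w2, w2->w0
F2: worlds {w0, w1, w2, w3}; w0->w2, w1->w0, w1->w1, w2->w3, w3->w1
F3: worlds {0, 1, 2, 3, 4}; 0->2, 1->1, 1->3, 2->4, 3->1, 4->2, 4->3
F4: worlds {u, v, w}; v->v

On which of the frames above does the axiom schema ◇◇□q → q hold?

F4

This is the axiom for a generalized confluence (Geach) condition; its first-order frame correspondent is ∀x ∀y (xR²y → ∃w (yRw ∧ x = w)).
F1: fails — w1R²w0 but no w with w0Rw and w1=w.
F2: fails — w0R²w3 but no w with w3Rw and w0=w.
F3: fails — 0R²4 but no w with 4Rw and 0=w.
F4: ✓.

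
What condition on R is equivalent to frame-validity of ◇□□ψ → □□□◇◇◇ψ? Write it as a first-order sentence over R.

∀x ∀y ∀z ((xRy ∧ xR³z) → ∃w (yR²w ∧ zR³w))

This is a Sahlqvist (Geach-type) schema ◇^1□^2ψ → □^3◇^3ψ.
Minimal-valuation argument: fix x; take any y with xR^1y and any z with xR^3z. Set V(ψ) to the set of worlds R-reachable from y in exactly 2 steps. Then □^2ψ holds at y, so the antecedent holds at x; validity forces ◇^3ψ at z, giving a w with zR^3w and yR^2w.
First-order correspondent: ∀x ∀y ∀z ((xRy ∧ xR³z) → ∃w (yR²w ∧ zR³w)).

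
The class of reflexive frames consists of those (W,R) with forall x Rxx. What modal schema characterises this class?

□ψ → ψ

The condition is reflexivity. The T schema □ψ → ψ defines it.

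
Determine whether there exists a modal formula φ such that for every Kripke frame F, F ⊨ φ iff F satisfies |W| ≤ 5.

Any modally definable frame class is closed under disjoint unions.
Any modal formula valid on each of 6 disjoint one-world frames is valid on their disjoint union (validity is preserved under disjoint unions). Each one-world frame has |W|=1≤5, but the union has |W|=6.
So no modal formula (or set of formulas) defines exactly the |W|≤5 frames.

Not definable by any modal formula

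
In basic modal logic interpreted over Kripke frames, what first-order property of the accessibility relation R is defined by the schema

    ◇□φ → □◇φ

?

Suppose ◇□φ→□◇φ is valid. Take Rxy, Rxz and set V(φ)={w : Ryw}. Then □φ at y so ◇□φ at x, so □◇φ at x, so ◇φ at z, giving w with Rzw and Ryw.

Convergence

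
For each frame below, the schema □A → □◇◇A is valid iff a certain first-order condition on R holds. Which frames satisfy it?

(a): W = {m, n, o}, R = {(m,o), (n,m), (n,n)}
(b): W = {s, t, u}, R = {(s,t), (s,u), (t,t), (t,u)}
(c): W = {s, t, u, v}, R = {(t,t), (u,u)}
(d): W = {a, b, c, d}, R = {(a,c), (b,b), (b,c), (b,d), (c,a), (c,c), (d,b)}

Frame correspondent (Sahlqvist): ∀x ∀z (xRz → ∃w (xRw ∧ zR²w)) — i.e. a generalized confluence (Geach) condition.
(a): fails — mRo but no w with mRw and oR²w.
(b): fails — sRu but no w with sRw and uR²w.
(c): condition met.
(d): condition met.

(c), (d)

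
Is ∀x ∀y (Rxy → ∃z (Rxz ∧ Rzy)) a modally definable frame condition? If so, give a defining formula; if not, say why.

Definable; □□p → □p defines it

The condition is density. A defining modal formula is □□p → □p.
Suppose □□p→□p is valid. Take Rxy and set V(p)={w : xR²w}. Then □□p at x, so □p at x, so p at y, i.e. ∃z(Rxz∧Rzy).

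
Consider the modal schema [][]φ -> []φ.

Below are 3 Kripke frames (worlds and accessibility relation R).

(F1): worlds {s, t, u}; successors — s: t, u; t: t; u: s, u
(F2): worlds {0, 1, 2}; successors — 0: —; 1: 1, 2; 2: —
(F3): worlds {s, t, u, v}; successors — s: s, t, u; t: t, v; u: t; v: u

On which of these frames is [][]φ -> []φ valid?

(F1), (F2)

The schema corresponds to density: forall x forall y (Rxy -> exists z (Rxz & Rzy)).
(F1): holds.
(F2): holds.
(F3): fails — Rvu but no z with Rvz and Rzu.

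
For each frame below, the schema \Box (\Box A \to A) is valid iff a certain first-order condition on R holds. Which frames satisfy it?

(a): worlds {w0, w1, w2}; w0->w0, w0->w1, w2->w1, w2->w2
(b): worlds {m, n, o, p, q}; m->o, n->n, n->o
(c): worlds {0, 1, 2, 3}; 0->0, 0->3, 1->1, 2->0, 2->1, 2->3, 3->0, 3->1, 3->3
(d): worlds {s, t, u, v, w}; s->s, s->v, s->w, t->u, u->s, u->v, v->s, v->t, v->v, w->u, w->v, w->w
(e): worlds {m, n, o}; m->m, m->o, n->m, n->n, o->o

(c), (e)

This is the axiom for shift-reflexivity; its first-order frame correspondent is \forall x \forall y (Rxy \to Ryy).
(a): fails — Rw0w1 but not Rw1w1.
(b): fails — Rno but not Roo.
(c): ✓.
(d): fails — Rwu but not Ruu.
(e): ✓.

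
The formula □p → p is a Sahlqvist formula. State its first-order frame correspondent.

This schema is the T axiom.
It corresponds to reflexivity: ∀x Rxx.

reflexivity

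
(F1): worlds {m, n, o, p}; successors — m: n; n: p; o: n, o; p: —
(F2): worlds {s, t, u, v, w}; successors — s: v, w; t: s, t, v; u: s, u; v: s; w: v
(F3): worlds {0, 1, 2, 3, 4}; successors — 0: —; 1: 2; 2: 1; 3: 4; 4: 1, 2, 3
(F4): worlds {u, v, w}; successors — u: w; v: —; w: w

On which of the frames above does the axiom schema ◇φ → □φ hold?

This is the axiom for partial functionality; its first-order frame correspondent is ∀x ∀y ∀z (Rxy ∧ Rxz → y = z).
(F1): fails — o sees both n and o.
(F2): fails — s sees both v and w.
(F3): fails — 4 sees both 1 and 2.
(F4): satisfies the condition.

(F4)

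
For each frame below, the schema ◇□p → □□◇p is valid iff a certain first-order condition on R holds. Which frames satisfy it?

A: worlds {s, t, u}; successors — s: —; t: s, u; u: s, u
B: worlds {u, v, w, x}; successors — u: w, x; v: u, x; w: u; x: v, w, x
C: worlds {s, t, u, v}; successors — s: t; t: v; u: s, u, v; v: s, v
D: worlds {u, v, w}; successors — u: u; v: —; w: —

The schema corresponds to a generalized confluence (Geach) condition: ∀x ∀y ∀z ((xRy ∧ xR²z) → ∃w (yRw ∧ zRw)).
A: fails — tRs, tR²s but no w with sRw and sRw.
B: fails — uRw, uR²u but no t with wRt and uRt.
C: fails — tRv, tR²s but no w with vRw and sRw.
D: ✓.
Valid on: D.

D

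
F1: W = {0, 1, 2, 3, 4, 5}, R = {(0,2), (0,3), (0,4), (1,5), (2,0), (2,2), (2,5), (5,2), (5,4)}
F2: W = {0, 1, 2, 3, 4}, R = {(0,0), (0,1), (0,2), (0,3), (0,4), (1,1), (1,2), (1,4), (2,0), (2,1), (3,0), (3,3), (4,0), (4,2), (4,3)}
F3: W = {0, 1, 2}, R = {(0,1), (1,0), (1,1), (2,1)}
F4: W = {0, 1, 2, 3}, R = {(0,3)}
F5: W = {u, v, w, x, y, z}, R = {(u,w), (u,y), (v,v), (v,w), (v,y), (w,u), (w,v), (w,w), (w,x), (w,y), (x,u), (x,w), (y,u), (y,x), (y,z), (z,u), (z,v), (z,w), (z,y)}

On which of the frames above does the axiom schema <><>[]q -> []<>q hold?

The schema corresponds to a generalized confluence (Geach) condition: forall x forall y forall z ((x R^2 y & xRz) -> exists w (yRw & zRw)).
F1: fails — 0R²0, 0R3 but no w with 0Rw and 3Rw.
F2: fails — 0R²1, 0R3 but no w with 1Rw and 3Rw.
F3: holds.
F4: holds.
F5: fails — uR²u, uRy but no t with uRt and yRt.

F3, F4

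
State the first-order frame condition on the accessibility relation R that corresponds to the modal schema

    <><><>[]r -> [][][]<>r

This is a Sahlqvist (Geach-type) schema ◇^3□^1r → □^3◇^1r.
First-order correspondent: forall x forall y forall z ((x R^3 y & x R^3 z) -> exists w (yRw & zRw)).

forall x forall y forall z ((x R^3 y & x R^3 z) -> exists w (yRw & zRw))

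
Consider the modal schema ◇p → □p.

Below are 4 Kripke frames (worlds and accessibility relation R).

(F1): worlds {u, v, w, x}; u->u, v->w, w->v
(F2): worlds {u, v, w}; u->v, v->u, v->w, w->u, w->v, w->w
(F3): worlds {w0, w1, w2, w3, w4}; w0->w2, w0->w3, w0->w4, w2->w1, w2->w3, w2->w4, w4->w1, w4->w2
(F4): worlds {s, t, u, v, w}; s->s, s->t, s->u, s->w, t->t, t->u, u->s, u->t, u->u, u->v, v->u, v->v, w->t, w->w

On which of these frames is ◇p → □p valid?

The schema corresponds to partial functionality: ∀x ∀y ∀z (Rxy ∧ Rxz → y = z).
(F1): condition met.
(F2): fails — v sees both u and w.
(F3): fails — w0 sees both w2 and w3.
(F4): fails — s sees both s and t.

(F1)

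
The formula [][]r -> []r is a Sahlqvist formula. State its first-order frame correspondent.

density

Suppose □□r→□r is valid. Take Rxy and set V(r)={w : xR²w}. Then □□r at x, so □r at x, so r at y, i.e. ∃z(Rxz∧Rzy).
Conversely, any frame satisfying forall x forall y (Rxy -> exists z (Rxz & Rzy)) validates the schema.
Frame condition: forall x forall y (Rxy -> exists z (Rxz & Rzy)).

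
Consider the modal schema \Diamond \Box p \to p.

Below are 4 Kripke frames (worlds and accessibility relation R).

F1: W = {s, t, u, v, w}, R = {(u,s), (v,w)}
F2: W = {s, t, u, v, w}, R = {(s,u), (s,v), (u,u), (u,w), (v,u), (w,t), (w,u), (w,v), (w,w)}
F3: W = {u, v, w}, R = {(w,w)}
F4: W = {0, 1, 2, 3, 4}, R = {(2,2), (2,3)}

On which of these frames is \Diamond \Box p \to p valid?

F3

The schema corresponds to symmetry: \forall x \forall y (Rxy \to Ryx).
F1: fails — Rus but not Rsu.
F2: fails — Rwt but not Rtw.
F3: ✓.
F4: fails — R23 but not R32.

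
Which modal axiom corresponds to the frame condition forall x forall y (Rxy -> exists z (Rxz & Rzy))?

□□s → □s

This is density; the standard corresponding axiom is C4: □□s → □s.
Suppose □□s→□s is valid. Take Rxy and set V(s)={w : xR²w}. Then □□s at x, so □s at x, so s at y, i.e. ∃z(Rxz∧Rzy).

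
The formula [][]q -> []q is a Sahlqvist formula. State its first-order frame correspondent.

density: forall x forall y (Rxy -> exists z (Rxz & Rzy))

This is the C4 axiom.
Its frame correspondent is density — forall x forall y (Rxy -> exists z (Rxz & Rzy)).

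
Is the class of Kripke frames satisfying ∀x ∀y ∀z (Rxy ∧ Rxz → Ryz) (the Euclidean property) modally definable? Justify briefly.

Definable; ◇p → □◇p defines it

This is a Sahlqvist condition; the 5 axiom ◇p → □◇p defines it.
Suppose ◇p→□◇p is valid. Take Rxy, Rxz and set V(p)={y}. Then ◇p at x, so □◇p at x, so ◇p at z, so some w with Rzw has p; w=y, i.e. Rzy. By symmetry of the argument, Ryz.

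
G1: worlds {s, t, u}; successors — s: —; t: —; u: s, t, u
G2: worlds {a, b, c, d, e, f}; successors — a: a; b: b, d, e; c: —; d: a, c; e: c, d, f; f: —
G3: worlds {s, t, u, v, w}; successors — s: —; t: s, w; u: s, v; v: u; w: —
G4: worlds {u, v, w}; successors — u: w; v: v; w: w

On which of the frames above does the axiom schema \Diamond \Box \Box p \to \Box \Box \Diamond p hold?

G4

Frame correspondent (Sahlqvist): \forall x \forall y \forall z ((xRy \wedge x R^2 z) \to \exists w (y R^2 w \wedge zRw)) — i.e. a generalized confluence (Geach) condition.
G1: fails — uRs, uR²s but no w with sR²w and sRw.
G2: fails — bRb, bR²c but no w with bR²w and cRw.
G3: fails — uRs, uR²u but no w* with sR²w* and uRw*.
G4: ✓.
Valid on: G4.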